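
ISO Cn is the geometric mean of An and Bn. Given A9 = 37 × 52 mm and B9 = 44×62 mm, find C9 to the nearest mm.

40 × 57 mm

Short side: √(37 · 44) = √1628 ≈ 40.3 → 40 mm
Long side: √(52 · 62) = √3224 ≈ 56.8 → 57 mm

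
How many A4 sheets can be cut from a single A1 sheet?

Each ISO step halves the sheet: 1 × A1 → 2 × A2 → 4 × A3 → 8 × A4
From A1 to A4 is 3 halving steps: 2^3 = 8.

8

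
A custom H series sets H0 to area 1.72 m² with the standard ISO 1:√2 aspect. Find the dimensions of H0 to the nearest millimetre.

Let the short side be w mm. Then w · w√2 = 1.72 m² = 1,720,000 mm².
w² = 1,720,000/√2, so w ≈ 1102.8 mm; long side = w√2 ≈ 1559.6 mm.

1103 × 1560 mm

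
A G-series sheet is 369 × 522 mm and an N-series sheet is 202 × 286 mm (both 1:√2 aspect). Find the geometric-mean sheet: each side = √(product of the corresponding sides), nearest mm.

Short side: √(369 · 202) = √74538 ≈ 273.0 → 273 mm
Long side: √(522 · 286) = √149292 ≈ 386.4 → 386 mm

273 × 386 mm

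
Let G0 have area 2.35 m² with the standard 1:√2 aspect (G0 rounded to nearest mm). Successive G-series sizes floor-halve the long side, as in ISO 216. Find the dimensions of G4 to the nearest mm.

322 × 455 mm

Let G0's short side be w mm. w · w√2 = 2.35 m² = 2,350,000 mm², so w ≈ 1289.1 mm and w√2 ≈ 1823.0 mm → G0 = 1289 × 1823 mm.
G1: ⌊1823/2⌋ × 1289 = 911 × 1289 mm
G2: ⌊1289/2⌋ × 911 = 644 × 911 mm
G3: ⌊911/2⌋ × 644 = 455 × 644 mm
G4: ⌊644/2⌋ × 455 = 322 × 455 mm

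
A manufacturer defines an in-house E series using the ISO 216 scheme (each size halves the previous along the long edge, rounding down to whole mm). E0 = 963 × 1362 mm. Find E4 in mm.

E1: ⌊1362/2⌋ × 963 = 681 × 963 mm
E2: ⌊963/2⌋ × 681 = 481 × 681 mm
E3: ⌊681/2⌋ × 481 = 340 × 481 mm
E4: ⌊481/2⌋ × 340 = 240 × 340 mm

240 × 340 mm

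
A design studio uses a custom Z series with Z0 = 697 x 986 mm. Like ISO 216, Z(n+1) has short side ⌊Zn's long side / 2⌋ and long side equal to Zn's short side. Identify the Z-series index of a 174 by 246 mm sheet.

Z0: 697 × 986 mm
Z1: 493 × 697 mm
Z2: 348 × 493 mm
Z3: 246 × 348 mm
Z4: 174 × 246 mm
Z5: 123 × 174 mm
→ matches Z4.

Z4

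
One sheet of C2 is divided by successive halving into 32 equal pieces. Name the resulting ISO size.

C7

32 = 2^5, so 5 halving steps.
C2 → C3 → … → C7 after 5 steps.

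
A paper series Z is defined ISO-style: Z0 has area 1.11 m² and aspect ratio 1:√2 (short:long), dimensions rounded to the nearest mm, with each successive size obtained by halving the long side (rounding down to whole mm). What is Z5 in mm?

156 × 221 mm

Let Z0's short side be w mm. w · w√2 = 1.11 m² = 1,110,000 mm², so w ≈ 885.9 mm and w√2 ≈ 1252.9 mm → Z0 = 886 × 1253 mm.
Z1: ⌊1253/2⌋ × 886 = 626 × 886 mm
Z2: ⌊886/2⌋ × 626 = 443 × 626 mm
Z3: ⌊626/2⌋ × 443 = 313 × 443 mm
Z4: ⌊443/2⌋ × 313 = 221 × 313 mm
Z5: ⌊313/2⌋ × 221 = 156 × 221 mm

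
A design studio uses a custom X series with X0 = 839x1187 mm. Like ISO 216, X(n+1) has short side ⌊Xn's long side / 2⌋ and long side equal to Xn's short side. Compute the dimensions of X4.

X1: ⌊1187/2⌋ × 839 = 593 × 839 mm
X2: ⌊839/2⌋ × 593 = 419 × 593 mm
X3: ⌊593/2⌋ × 419 = 296 × 419 mm
X4: ⌊419/2⌋ × 296 = 209 × 296 mm

209 × 296 mm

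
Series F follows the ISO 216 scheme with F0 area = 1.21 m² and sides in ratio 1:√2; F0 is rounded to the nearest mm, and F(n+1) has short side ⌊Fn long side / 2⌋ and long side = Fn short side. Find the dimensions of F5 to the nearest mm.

163 × 231 mm

Let F0's short side be w mm. w · w√2 = 1.21 m² = 1,210,000 mm², so w ≈ 925.0 mm and w√2 ≈ 1308.1 mm → F0 = 925 × 1308 mm.
F1: ⌊1308/2⌋ × 925 = 654 × 925 mm
F2: ⌊925/2⌋ × 654 = 462 × 654 mm
F3: ⌊654/2⌋ × 462 = 327 × 462 mm
F4: ⌊462/2⌋ × 327 = 231 × 327 mm
F5: ⌊327/2⌋ × 231 = 163 × 231 mm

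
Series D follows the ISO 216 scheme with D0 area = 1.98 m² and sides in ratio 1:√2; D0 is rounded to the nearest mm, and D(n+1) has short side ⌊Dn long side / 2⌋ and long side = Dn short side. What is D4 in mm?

Let D0's short side be w mm. w · w√2 = 1.98 m² = 1,980,000 mm², so w ≈ 1183.2 mm and w√2 ≈ 1673.4 mm → D0 = 1183 × 1673 mm.
D1: ⌊1673/2⌋ × 1183 = 836 × 1183 mm
D2: ⌊1183/2⌋ × 836 = 591 × 836 mm
D3: ⌊836/2⌋ × 591 = 418 × 591 mm
D4: ⌊591/2⌋ × 418 = 295 × 418 mm

295 × 418 mm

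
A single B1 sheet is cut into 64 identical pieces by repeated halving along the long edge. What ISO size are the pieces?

64 = 2^6, so 6 halving steps.
B1 → B2 → … → B7 after 6 steps.

B7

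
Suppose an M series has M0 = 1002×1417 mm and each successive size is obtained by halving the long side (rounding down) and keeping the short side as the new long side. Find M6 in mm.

125 × 177 mm

M1: ⌊1417/2⌋ × 1002 = 708 × 1002 mm
M2: ⌊1002/2⌋ × 708 = 501 × 708 mm
M3: ⌊708/2⌋ × 501 = 354 × 501 mm
M4: ⌊501/2⌋ × 354 = 250 × 354 mm
M5: ⌊354/2⌋ × 250 = 177 × 250 mm
M6: ⌊250/2⌋ × 177 = 125 × 177 mm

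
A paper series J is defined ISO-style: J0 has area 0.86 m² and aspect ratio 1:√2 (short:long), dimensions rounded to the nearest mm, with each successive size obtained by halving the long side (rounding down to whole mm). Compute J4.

Let J0's short side be w mm. w · w√2 = 0.86 m² = 860,000 mm², so w ≈ 779.8 mm and w√2 ≈ 1102.8 mm → J0 = 780 × 1103 mm.
J1: ⌊1103/2⌋ × 780 = 551 × 780 mm
J2: ⌊780/2⌋ × 551 = 390 × 551 mm
J3: ⌊551/2⌋ × 390 = 275 × 390 mm
J4: ⌊390/2⌋ × 275 = 195 × 275 mm

195 × 275 mm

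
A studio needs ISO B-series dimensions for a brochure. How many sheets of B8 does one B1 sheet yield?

Each ISO step halves the sheet: 1 × B1 → 2 × B2 → 4 × B3 → 8 × B4 → …
From B1 to B8 is 7 halving steps: 2^7 = 128.

128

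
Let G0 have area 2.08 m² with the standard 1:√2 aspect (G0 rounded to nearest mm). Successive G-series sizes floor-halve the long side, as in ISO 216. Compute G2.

Let G0's short side be w mm. w · w√2 = 2.08 m² = 2,080,000 mm², so w ≈ 1212.8 mm and w√2 ≈ 1715.1 mm → G0 = 1213 × 1715 mm.
G1: ⌊1715/2⌋ × 1213 = 857 × 1213 mm
G2: ⌊1213/2⌋ × 857 = 606 × 857 mm

606 × 857 mm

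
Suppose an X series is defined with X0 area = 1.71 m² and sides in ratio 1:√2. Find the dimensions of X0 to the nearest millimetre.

Let the short side be w mm. Then w · w√2 = 1.71 m² = 1,710,000 mm².
w² = 1,710,000/√2, so w ≈ 1099.6 mm; long side = w√2 ≈ 1555.1 mm.

1100 × 1555 mm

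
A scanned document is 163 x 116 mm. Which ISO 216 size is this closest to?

C6 (114 × 162 mm)

Aspect ratio 163/116 ≈ 1.405 — close to the ISO √2 ≈ 1.414.
In the C-series (envelope sizes, between A and B): C6 = 114 × 162 mm.
Off by 3 mm total — nearest standard size.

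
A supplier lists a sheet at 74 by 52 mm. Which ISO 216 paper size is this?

Aspect ratio 74/52 ≈ 1.423 — close to the ISO √2 ≈ 1.414.
In the A-series (A0 area = 1 m²): A8 = 52 × 74 mm.

A8 (52 × 74 mm)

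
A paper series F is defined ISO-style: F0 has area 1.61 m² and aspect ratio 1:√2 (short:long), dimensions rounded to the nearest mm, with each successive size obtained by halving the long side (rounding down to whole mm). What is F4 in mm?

Let F0's short side be w mm. w · w√2 = 1.61 m² = 1,610,000 mm², so w ≈ 1067.0 mm and w√2 ≈ 1508.9 mm → F0 = 1067 × 1509 mm.
F1: ⌊1509/2⌋ × 1067 = 754 × 1067 mm
F2: ⌊1067/2⌋ × 754 = 533 × 754 mm
F3: ⌊754/2⌋ × 533 = 377 × 533 mm
F4: ⌊533/2⌋ × 377 = 266 × 377 mm

266 × 377 mm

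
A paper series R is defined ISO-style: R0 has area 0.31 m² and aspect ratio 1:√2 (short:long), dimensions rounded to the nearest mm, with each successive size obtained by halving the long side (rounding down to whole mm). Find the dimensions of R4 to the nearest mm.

117 × 165 mm

Let R0's short side be w mm. w · w√2 = 0.31 m² = 310,000 mm², so w ≈ 468.2 mm and w√2 ≈ 662.1 mm → R0 = 468 × 662 mm.
R1: ⌊662/2⌋ × 468 = 331 × 468 mm
R2: ⌊468/2⌋ × 331 = 234 × 331 mm
R3: ⌊331/2⌋ × 234 = 165 × 234 mm
R4: ⌊234/2⌋ × 165 = 117 × 165 mm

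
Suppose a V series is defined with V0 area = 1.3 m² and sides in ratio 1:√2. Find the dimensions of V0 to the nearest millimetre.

Let the short side be w mm. Then w · w√2 = 1.3 m² = 1,300,000 mm².
w² = 1,300,000/√2, so w ≈ 958.8 mm; long side = w√2 ≈ 1355.9 mm.

959 × 1356 mm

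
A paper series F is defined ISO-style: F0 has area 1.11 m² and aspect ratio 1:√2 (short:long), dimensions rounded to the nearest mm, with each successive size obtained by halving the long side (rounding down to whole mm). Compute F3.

Let F0's short side be w mm. w · w√2 = 1.11 m² = 1,110,000 mm², so w ≈ 885.9 mm and w√2 ≈ 1252.9 mm → F0 = 886 × 1253 mm.
F1: ⌊1253/2⌋ × 886 = 626 × 886 mm
F2: ⌊886/2⌋ × 626 = 443 × 626 mm
F3: ⌊626/2⌋ × 443 = 313 × 443 mm

313 × 443 mm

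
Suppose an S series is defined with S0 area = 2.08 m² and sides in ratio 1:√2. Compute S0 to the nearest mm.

1213 × 1715 mm

Let the short side be w mm. Then w · w√2 = 2.08 m² = 2,080,000 mm².
w² = 2,080,000/√2, so w ≈ 1212.8 mm; long side = w√2 ≈ 1715.1 mm.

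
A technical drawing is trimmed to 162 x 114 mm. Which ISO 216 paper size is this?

C6 (114 × 162 mm)

Aspect ratio 162/114 ≈ 1.421 — close to the ISO √2 ≈ 1.414.
In the C-series (envelope sizes, between A and B): C6 = 114 × 162 mm.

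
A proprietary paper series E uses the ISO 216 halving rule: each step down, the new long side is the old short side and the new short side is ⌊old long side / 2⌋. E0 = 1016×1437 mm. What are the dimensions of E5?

179 × 254 mm

E1: ⌊1437/2⌋ × 1016 = 718 × 1016 mm
E2: ⌊1016/2⌋ × 718 = 508 × 718 mm
E3: ⌊718/2⌋ × 508 = 359 × 508 mm
E4: ⌊508/2⌋ × 359 = 254 × 359 mm
E5: ⌊359/2⌋ × 254 = 179 × 254 mm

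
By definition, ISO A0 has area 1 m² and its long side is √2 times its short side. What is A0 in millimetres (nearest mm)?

841 × 1189 mm

Let the short side be w mm. Then the long side is w√2 and w · w√2 = 10⁶ mm².
w² = 10⁶/√2, so w = 1000 / 2^(1/4) ≈ 840.9 mm; long side = 1000 · 2^(1/4) ≈ 1189.2 mm.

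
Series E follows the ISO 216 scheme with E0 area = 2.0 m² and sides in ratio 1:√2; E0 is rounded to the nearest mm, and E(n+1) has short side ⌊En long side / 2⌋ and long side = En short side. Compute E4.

Let E0's short side be w mm. w · w√2 = 2.0 m² = 2,000,000 mm², so w ≈ 1189.2 mm and w√2 ≈ 1681.8 mm → E0 = 1189 × 1682 mm.
E1: ⌊1682/2⌋ × 1189 = 841 × 1189 mm
E2: ⌊1189/2⌋ × 841 = 594 × 841 mm
E3: ⌊841/2⌋ × 594 = 420 × 594 mm
E4: ⌊594/2⌋ × 420 = 297 × 420 mm

297 × 420 mm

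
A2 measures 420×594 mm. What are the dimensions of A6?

105 × 148 mm

A3: ⌊594/2⌋ × 420 = 297 × 420 mm
A4: ⌊420/2⌋ × 297 = 210 × 297 mm
A5: ⌊297/2⌋ × 210 = 148 × 210 mm
A6: ⌊210/2⌋ × 148 = 105 × 148 mm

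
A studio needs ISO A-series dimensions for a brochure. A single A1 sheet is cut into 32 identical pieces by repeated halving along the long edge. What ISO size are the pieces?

A6

32 = 2^5, so 5 halving steps.
A1 → A2 → … → A6 after 5 steps.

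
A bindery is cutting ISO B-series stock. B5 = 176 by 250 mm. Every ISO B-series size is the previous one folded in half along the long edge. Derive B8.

62 × 88 mm

B6: ⌊250/2⌋ × 176 = 125 × 176 mm
B7: ⌊176/2⌋ × 125 = 88 × 125 mm
B8: ⌊125/2⌋ × 88 = 62 × 88 mm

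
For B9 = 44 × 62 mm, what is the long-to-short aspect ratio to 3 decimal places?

1.409

62 / 44 = 1.409
ISO 216 targets √2 ≈ 1.414; the -0.005 deviation is from mm rounding.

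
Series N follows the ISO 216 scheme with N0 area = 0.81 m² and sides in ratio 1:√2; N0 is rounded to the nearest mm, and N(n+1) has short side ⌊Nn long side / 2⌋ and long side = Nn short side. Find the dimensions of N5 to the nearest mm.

Let N0's short side be w mm. w · w√2 = 0.81 m² = 810,000 mm², so w ≈ 756.8 mm and w√2 ≈ 1070.3 mm → N0 = 757 × 1070 mm.
N1: ⌊1070/2⌋ × 757 = 535 × 757 mm
N2: ⌊757/2⌋ × 535 = 378 × 535 mm
N3: ⌊535/2⌋ × 378 = 267 × 378 mm
N4: ⌊378/2⌋ × 267 = 189 × 267 mm
N5: ⌊267/2⌋ × 189 = 133 × 189 mm

133 × 189 mm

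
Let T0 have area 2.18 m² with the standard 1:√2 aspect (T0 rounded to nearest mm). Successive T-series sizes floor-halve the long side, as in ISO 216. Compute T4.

310 × 439 mm

Let T0's short side be w mm. w · w√2 = 2.18 m² = 2,180,000 mm², so w ≈ 1241.6 mm and w√2 ≈ 1755.8 mm → T0 = 1242 × 1756 mm.
T1: ⌊1756/2⌋ × 1242 = 878 × 1242 mm
T2: ⌊1242/2⌋ × 878 = 621 × 878 mm
T3: ⌊878/2⌋ × 621 = 439 × 621 mm
T4: ⌊621/2⌋ × 439 = 310 × 439 mm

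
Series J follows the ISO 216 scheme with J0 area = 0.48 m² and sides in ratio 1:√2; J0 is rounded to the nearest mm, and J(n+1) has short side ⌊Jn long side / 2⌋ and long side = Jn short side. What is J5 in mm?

Let J0's short side be w mm. w · w√2 = 0.48 m² = 480,000 mm², so w ≈ 582.6 mm and w√2 ≈ 823.9 mm → J0 = 583 × 824 mm.
J1: ⌊824/2⌋ × 583 = 412 × 583 mm
J2: ⌊583/2⌋ × 412 = 291 × 412 mm
J3: ⌊412/2⌋ × 291 = 206 × 291 mm
J4: ⌊291/2⌋ × 206 = 145 × 206 mm
J5: ⌊206/2⌋ × 145 = 103 × 145 mm

103 × 145 mm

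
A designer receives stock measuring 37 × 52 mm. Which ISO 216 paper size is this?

Aspect ratio 52/37 ≈ 1.405 — close to the ISO √2 ≈ 1.414.
In the A-series (A0 area = 1 m²): A9 = 37 × 52 mm.

A9 (37 × 52 mm)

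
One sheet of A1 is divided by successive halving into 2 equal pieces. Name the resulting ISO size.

2 = 2^1, so 1 halving step.
A1 → A2 → … → A2 after 1 step.

A2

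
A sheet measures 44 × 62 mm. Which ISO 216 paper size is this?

B9 (44 × 62 mm)

Aspect ratio 62/44 ≈ 1.409 — close to the ISO √2 ≈ 1.414.
In the B-series (B0 = 1000 × 1414 mm): B9 = 44 × 62 mm.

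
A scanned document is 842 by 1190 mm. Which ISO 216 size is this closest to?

Aspect ratio 1190/842 ≈ 1.413 — close to the ISO √2 ≈ 1.414.
In the A-series (A0 area = 1 m²): A0 = 841 × 1189 mm.
Off by 2 mm total — nearest standard size.

A0 (841 × 1189 mm)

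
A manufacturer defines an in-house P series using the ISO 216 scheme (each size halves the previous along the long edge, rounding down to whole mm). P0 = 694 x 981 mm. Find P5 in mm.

122 × 173 mm

P1 = 490 × 694 mm (from P0 by 1 halving).
P2: ⌊694/2⌋ × 490 = 347 × 490 mm
P3: ⌊490/2⌋ × 347 = 245 × 347 mm
P4: ⌊347/2⌋ × 245 = 173 × 245 mm
P5: ⌊245/2⌋ × 173 = 122 × 173 mm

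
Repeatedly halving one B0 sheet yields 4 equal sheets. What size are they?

B2

4 = 2^2, so 2 halving steps.
B0 → B1 → … → B2 after 2 steps.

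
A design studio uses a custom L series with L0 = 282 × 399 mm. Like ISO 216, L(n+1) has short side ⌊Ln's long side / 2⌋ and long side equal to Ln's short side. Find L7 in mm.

24 × 35 mm

L1 = 199 × 282 mm (from L0 by 1 halving).
L2: ⌊282/2⌋ × 199 = 141 × 199 mm
L3: ⌊199/2⌋ × 141 = 99 × 141 mm
L4: ⌊141/2⌋ × 99 = 70 × 99 mm
L5: ⌊99/2⌋ × 70 = 49 × 70 mm
L6: ⌊70/2⌋ × 49 = 35 × 49 mm
L7: ⌊49/2⌋ × 35 = 24 × 35 mm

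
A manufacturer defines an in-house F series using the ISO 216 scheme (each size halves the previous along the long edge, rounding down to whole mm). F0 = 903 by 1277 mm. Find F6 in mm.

F1: ⌊1277/2⌋ × 903 = 638 × 903 mm
F2: ⌊903/2⌋ × 638 = 451 × 638 mm
F3: ⌊638/2⌋ × 451 = 319 × 451 mm
F4: ⌊451/2⌋ × 319 = 225 × 319 mm
F5: ⌊319/2⌋ × 225 = 159 × 225 mm
F6: ⌊225/2⌋ × 159 = 112 × 159 mm

112 × 159 mm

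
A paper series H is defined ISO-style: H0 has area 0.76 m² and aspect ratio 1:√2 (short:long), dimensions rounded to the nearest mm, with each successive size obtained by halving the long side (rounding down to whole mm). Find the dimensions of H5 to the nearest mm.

Let H0's short side be w mm. w · w√2 = 0.76 m² = 760,000 mm², so w ≈ 733.1 mm and w√2 ≈ 1036.7 mm → H0 = 733 × 1037 mm.
H1: ⌊1037/2⌋ × 733 = 518 × 733 mm
H2: ⌊733/2⌋ × 518 = 366 × 518 mm
H3: ⌊518/2⌋ × 366 = 259 × 366 mm
H4: ⌊366/2⌋ × 259 = 183 × 259 mm
H5: ⌊259/2⌋ × 183 = 129 × 183 mm

129 × 183 mm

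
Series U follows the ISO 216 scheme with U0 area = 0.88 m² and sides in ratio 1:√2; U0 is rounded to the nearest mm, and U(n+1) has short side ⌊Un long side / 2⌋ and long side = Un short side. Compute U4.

197 × 279 mm

Let U0's short side be w mm. w · w√2 = 0.88 m² = 880,000 mm², so w ≈ 788.8 mm and w√2 ≈ 1115.6 mm → U0 = 789 × 1116 mm.
U1: ⌊1116/2⌋ × 789 = 558 × 789 mm
U2: ⌊789/2⌋ × 558 = 394 × 558 mm
U3: ⌊558/2⌋ × 394 = 279 × 394 mm
U4: ⌊394/2⌋ × 279 = 197 × 279 mm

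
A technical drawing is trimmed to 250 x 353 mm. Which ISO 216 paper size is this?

B4 (250 × 353 mm)

Aspect ratio 353/250 ≈ 1.412 — close to the ISO √2 ≈ 1.414.
In the B-series (B0 = 1000 × 1414 mm): B4 = 250 × 353 mm.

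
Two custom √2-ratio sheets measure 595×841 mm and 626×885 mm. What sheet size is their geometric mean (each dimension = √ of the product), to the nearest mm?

Short side: √(595 · 626) = √372470 ≈ 610.3 → 610 mm
Long side: √(841 · 885) = √744285 ≈ 862.7 → 863 mm

610 × 863 mm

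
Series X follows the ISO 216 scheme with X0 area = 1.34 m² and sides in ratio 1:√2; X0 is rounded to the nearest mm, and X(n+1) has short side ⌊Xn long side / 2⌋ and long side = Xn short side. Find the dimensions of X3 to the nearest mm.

344 × 486 mm

Let X0's short side be w mm. w · w√2 = 1.34 m² = 1,340,000 mm², so w ≈ 973.4 mm and w√2 ≈ 1376.6 mm → X0 = 973 × 1377 mm.
X1: ⌊1377/2⌋ × 973 = 688 × 973 mm
X2: ⌊973/2⌋ × 688 = 486 × 688 mm
X3: ⌊688/2⌋ × 486 = 344 × 486 mm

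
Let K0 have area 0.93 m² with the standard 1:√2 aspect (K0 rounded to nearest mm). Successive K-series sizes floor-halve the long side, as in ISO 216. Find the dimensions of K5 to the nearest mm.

Let K0's short side be w mm. w · w√2 = 0.93 m² = 930,000 mm², so w ≈ 810.9 mm and w√2 ≈ 1146.8 mm → K0 = 811 × 1147 mm.
K1: ⌊1147/2⌋ × 811 = 573 × 811 mm
K2: ⌊811/2⌋ × 573 = 405 × 573 mm
K3: ⌊573/2⌋ × 405 = 286 × 405 mm
K4: ⌊405/2⌋ × 286 = 202 × 286 mm
K5: ⌊286/2⌋ × 202 = 143 × 202 mm

143 × 202 mm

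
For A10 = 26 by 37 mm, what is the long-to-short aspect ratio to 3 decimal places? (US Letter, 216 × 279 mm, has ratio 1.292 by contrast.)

37 / 26 = 1.423
ISO 216 targets √2 ≈ 1.414; the +0.009 deviation is from mm rounding.

1.423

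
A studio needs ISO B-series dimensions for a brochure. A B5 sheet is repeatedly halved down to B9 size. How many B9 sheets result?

B5 = 176 × 250 mm; B9 = 44 × 62 mm.
Each halving step doubles the count; 4 steps from B5 to B9.
2^4 = 16.

16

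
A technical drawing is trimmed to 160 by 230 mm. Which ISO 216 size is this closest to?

C5 (162 × 229 mm)

Aspect ratio 230/160 ≈ 1.438 (ISO target is √2 ≈ 1.414).
In the C-series (envelope sizes, between A and B): C5 = 162 × 229 mm.
Off by 3 mm total — nearest standard size.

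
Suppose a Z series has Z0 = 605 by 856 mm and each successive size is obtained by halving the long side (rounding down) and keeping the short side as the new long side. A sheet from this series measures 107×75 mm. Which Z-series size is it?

Z0: 605 × 856 mm
Z1: 428 × 605 mm
Z2: 302 × 428 mm
Z3: 214 × 302 mm
Z4: 151 × 214 mm
Z5: 107 × 151 mm
Z6: 75 × 107 mm
Z7: 53 × 75 mm
→ matches Z6.

Z6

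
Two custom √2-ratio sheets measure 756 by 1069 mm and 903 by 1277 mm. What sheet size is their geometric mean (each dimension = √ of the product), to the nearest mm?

Short side: √(756 · 903) = √682668 ≈ 826.2 → 826 mm
Long side: √(1069 · 1277) = √1365113 ≈ 1168.4 → 1168 mm

826 × 1168 mm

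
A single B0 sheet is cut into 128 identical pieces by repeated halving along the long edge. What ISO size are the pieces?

128 = 2^7, so 7 halving steps.
B0 → B1 → … → B7 after 7 steps.

B7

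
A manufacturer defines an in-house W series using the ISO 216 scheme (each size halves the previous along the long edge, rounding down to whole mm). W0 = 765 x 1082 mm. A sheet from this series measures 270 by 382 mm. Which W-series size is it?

W3

W0: 765 × 1082 mm
W1: 541 × 765 mm
W2: 382 × 541 mm
W3: 270 × 382 mm
W4: 191 × 270 mm
→ matches W3.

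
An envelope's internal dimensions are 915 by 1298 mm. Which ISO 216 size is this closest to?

C0 (917 × 1297 mm)

Aspect ratio 1298/915 ≈ 1.419 — close to the ISO √2 ≈ 1.414.
In the C-series (envelope sizes, between A and B): C0 = 917 × 1297 mm.
Off by 3 mm total — nearest standard size.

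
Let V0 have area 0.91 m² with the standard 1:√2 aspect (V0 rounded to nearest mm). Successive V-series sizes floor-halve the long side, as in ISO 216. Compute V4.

Let V0's short side be w mm. w · w√2 = 0.91 m² = 910,000 mm², so w ≈ 802.2 mm and w√2 ≈ 1134.4 mm → V0 = 802 × 1134 mm.
V1: ⌊1134/2⌋ × 802 = 567 × 802 mm
V2: ⌊802/2⌋ × 567 = 401 × 567 mm
V3: ⌊567/2⌋ × 401 = 283 × 401 mm
V4: ⌊401/2⌋ × 283 = 200 × 283 mm

200 × 283 mm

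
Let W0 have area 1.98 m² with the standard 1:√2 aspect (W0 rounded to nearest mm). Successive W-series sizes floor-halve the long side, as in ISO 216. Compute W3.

418 × 591 mm

Let W0's short side be w mm. w · w√2 = 1.98 m² = 1,980,000 mm², so w ≈ 1183.2 mm and w√2 ≈ 1673.4 mm → W0 = 1183 × 1673 mm.
W1: ⌊1673/2⌋ × 1183 = 836 × 1183 mm
W2: ⌊1183/2⌋ × 836 = 591 × 836 mm
W3: ⌊836/2⌋ × 591 = 418 × 591 mm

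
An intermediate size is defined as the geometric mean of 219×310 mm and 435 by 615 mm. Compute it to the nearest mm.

309 × 437 mm

Short side: √(219 · 435) = √95265 ≈ 308.7 → 309 mm
Long side: √(310 · 615) = √190650 ≈ 436.6 → 437 mm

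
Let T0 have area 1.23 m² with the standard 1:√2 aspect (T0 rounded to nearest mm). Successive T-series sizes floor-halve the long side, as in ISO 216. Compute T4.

Let T0's short side be w mm. w · w√2 = 1.23 m² = 1,230,000 mm², so w ≈ 932.6 mm and w√2 ≈ 1318.9 mm → T0 = 933 × 1319 mm.
T1: ⌊1319/2⌋ × 933 = 659 × 933 mm
T2: ⌊933/2⌋ × 659 = 466 × 659 mm
T3: ⌊659/2⌋ × 466 = 329 × 466 mm
T4: ⌊466/2⌋ × 329 = 233 × 329 mm

233 × 329 mm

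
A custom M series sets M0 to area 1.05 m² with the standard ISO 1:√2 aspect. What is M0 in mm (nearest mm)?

Let the short side be w mm. Then w · w√2 = 1.05 m² = 1,050,000 mm².
w² = 1,050,000/√2, so w ≈ 861.7 mm; long side = w√2 ≈ 1218.6 mm.

862 × 1219 mm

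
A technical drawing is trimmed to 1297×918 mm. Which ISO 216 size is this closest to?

Aspect ratio 1297/918 ≈ 1.413 — close to the ISO √2 ≈ 1.414.
In the C-series (envelope sizes, between A and B): C0 = 917 × 1297 mm.
Off by 1 mm total — nearest standard size.

C0 (917 × 1297 mm)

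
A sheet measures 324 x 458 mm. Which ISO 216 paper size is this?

Aspect ratio 458/324 ≈ 1.414 — close to the ISO √2 ≈ 1.414.
In the C-series (envelope sizes, between A and B): C3 = 324 × 458 mm.

C3 (324 × 458 mm)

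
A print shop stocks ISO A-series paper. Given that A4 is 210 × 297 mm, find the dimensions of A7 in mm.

A5: ⌊297/2⌋ × 210 = 148 × 210 mm
A6: ⌊210/2⌋ × 148 = 105 × 148 mm
A7: ⌊148/2⌋ × 105 = 74 × 105 mm

74 × 105 mm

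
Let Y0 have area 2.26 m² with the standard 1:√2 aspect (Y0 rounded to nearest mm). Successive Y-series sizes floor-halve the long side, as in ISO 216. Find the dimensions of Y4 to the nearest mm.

Let Y0's short side be w mm. w · w√2 = 2.26 m² = 2,260,000 mm², so w ≈ 1264.1 mm and w√2 ≈ 1787.8 mm → Y0 = 1264 × 1788 mm.
Y1: ⌊1788/2⌋ × 1264 = 894 × 1264 mm
Y2: ⌊1264/2⌋ × 894 = 632 × 894 mm
Y3: ⌊894/2⌋ × 632 = 447 × 632 mm
Y4: ⌊632/2⌋ × 447 = 316 × 447 mm

316 × 447 mm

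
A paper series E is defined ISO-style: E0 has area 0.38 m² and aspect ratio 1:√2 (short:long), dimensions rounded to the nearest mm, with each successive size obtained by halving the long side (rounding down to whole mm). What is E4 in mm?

Let E0's short side be w mm. w · w√2 = 0.38 m² = 380,000 mm², so w ≈ 518.4 mm and w√2 ≈ 733.1 mm → E0 = 518 × 733 mm.
E1: ⌊733/2⌋ × 518 = 366 × 518 mm
E2: ⌊518/2⌋ × 366 = 259 × 366 mm
E3: ⌊366/2⌋ × 259 = 183 × 259 mm
E4: ⌊259/2⌋ × 183 = 129 × 183 mm

129 × 183 mm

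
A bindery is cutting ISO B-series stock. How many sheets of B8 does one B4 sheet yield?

Each ISO step halves the sheet: 1 × B4 → 2 × B5 → 4 × B6 → 8 × B7 → …
From B4 to B8 is 4 halving steps: 2^4 = 16.

16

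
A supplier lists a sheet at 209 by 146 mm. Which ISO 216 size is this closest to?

A5 (148 × 210 mm)

Aspect ratio 209/146 ≈ 1.432 (ISO target is √2 ≈ 1.414).
In the A-series (A0 area = 1 m²): A5 = 148 × 210 mm.
Off by 3 mm total — nearest standard size.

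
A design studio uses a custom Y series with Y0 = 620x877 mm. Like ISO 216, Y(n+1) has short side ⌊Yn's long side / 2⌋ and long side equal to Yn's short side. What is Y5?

Y1: ⌊877/2⌋ × 620 = 438 × 620 mm
Y2: ⌊620/2⌋ × 438 = 310 × 438 mm
Y3: ⌊438/2⌋ × 310 = 219 × 310 mm
Y4: ⌊310/2⌋ × 219 = 155 × 219 mm
Y5: ⌊219/2⌋ × 155 = 109 × 155 mm

109 × 155 mm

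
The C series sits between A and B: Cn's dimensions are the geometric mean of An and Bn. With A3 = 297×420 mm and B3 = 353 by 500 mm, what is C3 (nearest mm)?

Short side: √(297 · 353) = √104841 ≈ 323.8 → 324 mm
Long side: √(420 · 500) = √210000 ≈ 458.3 → 458 mm

324 × 458 mm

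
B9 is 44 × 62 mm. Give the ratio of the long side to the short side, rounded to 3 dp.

62 / 44 = 1.409
ISO 216 targets √2 ≈ 1.414; the -0.005 deviation is from mm rounding.

1.409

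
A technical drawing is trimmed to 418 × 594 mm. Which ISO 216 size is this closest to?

Aspect ratio 594/418 ≈ 1.421 — close to the ISO √2 ≈ 1.414.
In the A-series (A0 area = 1 m²): A2 = 420 × 594 mm.
Off by 2 mm total — nearest standard size.

A2 (420 × 594 mm)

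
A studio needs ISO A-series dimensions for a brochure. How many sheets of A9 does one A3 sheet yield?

64

Each ISO step halves the sheet: 1 × A3 → 2 × A4 → 4 × A5 → 8 × A6 → …
From A3 to A9 is 6 halving steps: 2^6 = 64.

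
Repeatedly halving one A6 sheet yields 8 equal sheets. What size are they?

8 = 2^3, so 3 halving steps.
A6 → A7 → … → A9 after 3 steps.

A9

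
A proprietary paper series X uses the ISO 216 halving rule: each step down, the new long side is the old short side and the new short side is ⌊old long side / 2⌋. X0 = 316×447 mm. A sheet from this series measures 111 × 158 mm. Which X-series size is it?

X3

X0: 316 × 447 mm
X1: 223 × 316 mm
X2: 158 × 223 mm
X3: 111 × 158 mm
X4: 79 × 111 mm
→ matches X3.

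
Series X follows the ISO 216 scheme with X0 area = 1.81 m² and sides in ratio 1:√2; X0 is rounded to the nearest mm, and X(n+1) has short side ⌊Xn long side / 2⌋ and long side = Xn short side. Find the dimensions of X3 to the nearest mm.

Let X0's short side be w mm. w · w√2 = 1.81 m² = 1,810,000 mm², so w ≈ 1131.3 mm and w√2 ≈ 1599.9 mm → X0 = 1131 × 1600 mm.
X1: ⌊1600/2⌋ × 1131 = 800 × 1131 mm
X2: ⌊1131/2⌋ × 800 = 565 × 800 mm
X3: ⌊800/2⌋ × 565 = 400 × 565 mm

400 × 565 mm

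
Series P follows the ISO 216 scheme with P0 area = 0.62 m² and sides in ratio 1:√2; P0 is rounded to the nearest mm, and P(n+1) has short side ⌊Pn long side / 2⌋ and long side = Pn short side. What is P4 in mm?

165 × 234 mm

Let P0's short side be w mm. w · w√2 = 0.62 m² = 620,000 mm², so w ≈ 662.1 mm and w√2 ≈ 936.4 mm → P0 = 662 × 936 mm.
P1: ⌊936/2⌋ × 662 = 468 × 662 mm
P2: ⌊662/2⌋ × 468 = 331 × 468 mm
P3: ⌊468/2⌋ × 331 = 234 × 331 mm
P4: ⌊331/2⌋ × 234 = 165 × 234 mm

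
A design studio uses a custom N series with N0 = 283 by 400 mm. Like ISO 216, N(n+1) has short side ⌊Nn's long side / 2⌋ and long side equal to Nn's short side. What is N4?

N1: ⌊400/2⌋ × 283 = 200 × 283 mm
N2: ⌊283/2⌋ × 200 = 141 × 200 mm
N3: ⌊200/2⌋ × 141 = 100 × 141 mm
N4: ⌊141/2⌋ × 100 = 70 × 100 mm

70 × 100 mm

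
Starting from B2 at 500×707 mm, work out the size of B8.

B3: ⌊707/2⌋ × 500 = 353 × 500 mm
B4: ⌊500/2⌋ × 353 = 250 × 353 mm
B5: ⌊353/2⌋ × 250 = 176 × 250 mm
B6: ⌊250/2⌋ × 176 = 125 × 176 mm
B7: ⌊176/2⌋ × 125 = 88 × 125 mm
B8: ⌊125/2⌋ × 88 = 62 × 88 mm

62 × 88 mm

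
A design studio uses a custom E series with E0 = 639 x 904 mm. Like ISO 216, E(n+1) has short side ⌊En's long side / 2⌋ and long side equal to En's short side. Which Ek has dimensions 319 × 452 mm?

E0: 639 × 904 mm
E1: 452 × 639 mm
E2: 319 × 452 mm
E3: 226 × 319 mm
→ matches E2.

E2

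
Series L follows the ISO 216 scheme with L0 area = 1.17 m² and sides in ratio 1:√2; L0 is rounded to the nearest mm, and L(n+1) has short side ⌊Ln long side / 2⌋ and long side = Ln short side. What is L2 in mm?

455 × 643 mm

Let L0's short side be w mm. w · w√2 = 1.17 m² = 1,170,000 mm², so w ≈ 909.6 mm and w√2 ≈ 1286.3 mm → L0 = 910 × 1286 mm.
L1: ⌊1286/2⌋ × 910 = 643 × 910 mm
L2: ⌊910/2⌋ × 643 = 455 × 643 mm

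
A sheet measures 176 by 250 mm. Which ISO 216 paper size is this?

Aspect ratio 250/176 ≈ 1.420 — close to the ISO √2 ≈ 1.414.
In the B-series (B0 = 1000 × 1414 mm): B5 = 176 × 250 mm.

B5 (176 × 250 mm)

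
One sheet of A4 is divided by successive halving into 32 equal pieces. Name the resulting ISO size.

A9

32 = 2^5, so 5 halving steps.
A4 → A5 → … → A9 after 5 steps.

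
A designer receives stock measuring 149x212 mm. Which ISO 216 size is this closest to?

Aspect ratio 212/149 ≈ 1.423 — close to the ISO √2 ≈ 1.414.
In the A-series (A0 area = 1 m²): A5 = 148 × 210 mm.
Off by 3 mm total — nearest standard size.

A5 (148 × 210 mm)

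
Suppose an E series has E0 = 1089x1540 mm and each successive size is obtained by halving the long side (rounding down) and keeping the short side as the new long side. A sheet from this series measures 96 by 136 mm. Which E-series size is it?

E7

E0: 1089 × 1540 mm
E1: 770 × 1089 mm
E2: 544 × 770 mm
E3: 385 × 544 mm
E4: 272 × 385 mm
E5: 192 × 272 mm
E6: 136 × 192 mm
E7: 96 × 136 mm
E8: 68 × 96 mm
→ matches E7.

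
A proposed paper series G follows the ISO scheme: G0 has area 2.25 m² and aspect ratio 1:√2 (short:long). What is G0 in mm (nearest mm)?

1261 × 1784 mm

Let the short side be w mm. Then w · w√2 = 2.25 m² = 2,250,000 mm².
w² = 2,250,000/√2, so w ≈ 1261.3 mm; long side = w√2 ≈ 1783.8 mm.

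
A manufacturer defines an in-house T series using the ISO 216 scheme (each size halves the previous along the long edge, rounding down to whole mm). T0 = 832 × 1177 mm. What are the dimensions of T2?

T1: ⌊1177/2⌋ × 832 = 588 × 832 mm
T2: ⌊832/2⌋ × 588 = 416 × 588 mm

416 × 588 mm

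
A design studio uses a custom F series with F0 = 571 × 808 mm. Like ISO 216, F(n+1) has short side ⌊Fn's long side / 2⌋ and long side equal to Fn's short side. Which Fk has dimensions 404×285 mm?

F0: 571 × 808 mm
F1: 404 × 571 mm
F2: 285 × 404 mm
F3: 202 × 285 mm
→ matches F2.

F2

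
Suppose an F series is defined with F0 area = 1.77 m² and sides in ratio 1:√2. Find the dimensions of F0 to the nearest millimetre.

1119 × 1582 mm

Let the short side be w mm. Then w · w√2 = 1.77 m² = 1,770,000 mm².
w² = 1,770,000/√2, so w ≈ 1118.7 mm; long side = w√2 ≈ 1582.1 mm.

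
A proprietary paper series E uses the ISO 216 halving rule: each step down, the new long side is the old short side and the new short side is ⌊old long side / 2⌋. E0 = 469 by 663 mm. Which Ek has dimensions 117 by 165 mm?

E4

E0: 469 × 663 mm
E1: 331 × 469 mm
E2: 234 × 331 mm
E3: 165 × 234 mm
E4: 117 × 165 mm
E5: 82 × 117 mm
→ matches E4.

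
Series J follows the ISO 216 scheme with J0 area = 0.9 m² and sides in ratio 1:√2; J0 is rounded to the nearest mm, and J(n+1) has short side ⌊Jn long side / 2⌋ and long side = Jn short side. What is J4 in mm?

Let J0's short side be w mm. w · w√2 = 0.9 m² = 900,000 mm², so w ≈ 797.7 mm and w√2 ≈ 1128.2 mm → J0 = 798 × 1128 mm.
J1: ⌊1128/2⌋ × 798 = 564 × 798 mm
J2: ⌊798/2⌋ × 564 = 399 × 564 mm
J3: ⌊564/2⌋ × 399 = 282 × 399 mm
J4: ⌊399/2⌋ × 282 = 199 × 282 mm

199 × 282 mm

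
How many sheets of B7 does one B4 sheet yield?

Each ISO step halves the sheet: 1 × B4 → 2 × B5 → 4 × B6 → 8 × B7
From B4 to B7 is 3 halving steps: 2^3 = 8.

8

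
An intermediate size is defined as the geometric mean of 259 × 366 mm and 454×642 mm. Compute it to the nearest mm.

343 × 485 mm

Short side: √(259 · 454) = √117586 ≈ 342.9 → 343 mm
Long side: √(366 · 642) = √234972 ≈ 484.7 → 485 mm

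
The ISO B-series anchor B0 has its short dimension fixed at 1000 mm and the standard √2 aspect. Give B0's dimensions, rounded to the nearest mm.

Short side = 1000 mm; long side = 1000√2 ≈ 1414.2 mm.

1000 × 1414 mm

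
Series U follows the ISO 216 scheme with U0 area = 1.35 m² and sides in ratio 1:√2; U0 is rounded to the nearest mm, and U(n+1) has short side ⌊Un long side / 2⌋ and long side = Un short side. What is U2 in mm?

488 × 691 mm

Let U0's short side be w mm. w · w√2 = 1.35 m² = 1,350,000 mm², so w ≈ 977.0 mm and w√2 ≈ 1381.7 mm → U0 = 977 × 1382 mm.
U1: ⌊1382/2⌋ × 977 = 691 × 977 mm
U2: ⌊977/2⌋ × 691 = 488 × 691 mm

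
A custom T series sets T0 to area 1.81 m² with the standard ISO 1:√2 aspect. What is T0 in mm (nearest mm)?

1131 × 1600 mm

Let the short side be w mm. Then w · w√2 = 1.81 m² = 1,810,000 mm².
w² = 1,810,000/√2, so w ≈ 1131.3 mm; long side = w√2 ≈ 1599.9 mm.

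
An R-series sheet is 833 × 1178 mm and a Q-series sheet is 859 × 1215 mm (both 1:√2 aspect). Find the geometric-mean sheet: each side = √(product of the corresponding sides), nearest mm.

Short side: √(833 · 859) = √715547 ≈ 845.9 → 846 mm
Long side: √(1178 · 1215) = √1431270 ≈ 1196.4 → 1196 mm

846 × 1196 mm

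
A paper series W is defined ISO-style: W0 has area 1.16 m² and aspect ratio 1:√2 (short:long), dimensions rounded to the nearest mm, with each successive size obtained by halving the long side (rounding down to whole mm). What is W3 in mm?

320 × 453 mm

Let W0's short side be w mm. w · w√2 = 1.16 m² = 1,160,000 mm², so w ≈ 905.7 mm and w√2 ≈ 1280.8 mm → W0 = 906 × 1281 mm.
W1: ⌊1281/2⌋ × 906 = 640 × 906 mm
W2: ⌊906/2⌋ × 640 = 453 × 640 mm
W3: ⌊640/2⌋ × 453 = 320 × 453 mm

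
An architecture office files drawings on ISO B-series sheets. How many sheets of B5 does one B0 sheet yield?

32

Each ISO step halves the sheet: 1 × B0 → 2 × B1 → 4 × B2 → 8 × B3 → …
From B0 to B5 is 5 halving steps: 2^5 = 32.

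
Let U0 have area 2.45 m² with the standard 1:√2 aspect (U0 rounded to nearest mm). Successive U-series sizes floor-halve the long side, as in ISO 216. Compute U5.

Let U0's short side be w mm. w · w√2 = 2.45 m² = 2,450,000 mm², so w ≈ 1316.2 mm and w√2 ≈ 1861.4 mm → U0 = 1316 × 1861 mm.
U1: ⌊1861/2⌋ × 1316 = 930 × 1316 mm
U2: ⌊1316/2⌋ × 930 = 658 × 930 mm
U3: ⌊930/2⌋ × 658 = 465 × 658 mm
U4: ⌊658/2⌋ × 465 = 329 × 465 mm
U5: ⌊465/2⌋ × 329 = 232 × 329 mm

232 × 329 mm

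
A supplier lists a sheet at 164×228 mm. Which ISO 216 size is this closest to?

Aspect ratio 228/164 ≈ 1.390 (ISO target is √2 ≈ 1.414).
In the C-series (envelope sizes, between A and B): C5 = 162 × 229 mm.
Off by 3 mm total — nearest standard size.

C5 (162 × 229 mm)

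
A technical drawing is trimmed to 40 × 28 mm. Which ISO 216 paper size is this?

C10 (28 × 40 mm)

Aspect ratio 40/28 ≈ 1.429 — close to the ISO √2 ≈ 1.414.
In the C-series (envelope sizes, between A and B): C10 = 28 × 40 mm.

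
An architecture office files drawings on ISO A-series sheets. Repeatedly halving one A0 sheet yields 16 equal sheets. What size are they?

A4

16 = 2^4, so 4 halving steps.
A0 → A1 → … → A4 after 4 steps.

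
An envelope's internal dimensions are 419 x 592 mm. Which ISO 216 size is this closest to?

Aspect ratio 592/419 ≈ 1.413 — close to the ISO √2 ≈ 1.414.
In the A-series (A0 area = 1 m²): A2 = 420 × 594 mm.
Off by 3 mm total — nearest standard size.

A2 (420 × 594 mm)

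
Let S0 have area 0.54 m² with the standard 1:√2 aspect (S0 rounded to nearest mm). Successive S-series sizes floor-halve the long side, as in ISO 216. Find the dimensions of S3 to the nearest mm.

218 × 309 mm

Let S0's short side be w mm. w · w√2 = 0.54 m² = 540,000 mm², so w ≈ 617.9 mm and w√2 ≈ 873.9 mm → S0 = 618 × 874 mm.
S1: ⌊874/2⌋ × 618 = 437 × 618 mm
S2: ⌊618/2⌋ × 437 = 309 × 437 mm
S3: ⌊437/2⌋ × 309 = 218 × 309 mm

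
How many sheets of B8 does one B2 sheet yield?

64

B2 = 500 × 707 mm; B8 = 62 × 88 mm.
Each halving step doubles the count; 6 steps from B2 to B8.
2^6 = 64.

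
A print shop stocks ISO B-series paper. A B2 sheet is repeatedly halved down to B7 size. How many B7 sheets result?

Each ISO step halves the sheet: 1 × B2 → 2 × B3 → 4 × B4 → 8 × B5 → …
From B2 to B7 is 5 halving steps: 2^5 = 32.

32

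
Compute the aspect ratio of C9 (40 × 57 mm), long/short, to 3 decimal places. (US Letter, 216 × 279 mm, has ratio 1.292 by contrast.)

1.425

57 / 40 = 1.425
ISO 216 targets √2 ≈ 1.414; the +0.011 deviation is from mm rounding.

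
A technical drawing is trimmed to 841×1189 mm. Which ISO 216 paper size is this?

Aspect ratio 1189/841 ≈ 1.414 — close to the ISO √2 ≈ 1.414.
In the A-series (A0 area = 1 m²): A0 = 841 × 1189 mm.

A0 (841 × 1189 mm)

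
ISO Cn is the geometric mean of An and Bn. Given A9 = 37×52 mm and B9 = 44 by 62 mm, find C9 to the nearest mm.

40 × 57 mm

Short side: √(37 · 44) = √1628 ≈ 40.3 → 40 mm
Long side: √(52 · 62) = √3224 ≈ 56.8 → 57 mm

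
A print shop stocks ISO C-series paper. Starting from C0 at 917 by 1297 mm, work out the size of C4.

C1: ⌊1297/2⌋ × 917 = 648 × 917 mm
C2: ⌊917/2⌋ × 648 = 458 × 648 mm
C3: ⌊648/2⌋ × 458 = 324 × 458 mm
C4: ⌊458/2⌋ × 324 = 229 × 324 mm

229 × 324 mm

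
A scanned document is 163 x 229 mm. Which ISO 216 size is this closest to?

Aspect ratio 229/163 ≈ 1.405 — close to the ISO √2 ≈ 1.414.
In the C-series (envelope sizes, between A and B): C5 = 162 × 229 mm.
Off by 1 mm total — nearest standard size.

C5 (162 × 229 mm)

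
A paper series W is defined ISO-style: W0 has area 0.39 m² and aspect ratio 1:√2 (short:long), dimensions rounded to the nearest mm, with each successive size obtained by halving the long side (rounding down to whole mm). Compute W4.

131 × 185 mm

Let W0's short side be w mm. w · w√2 = 0.39 m² = 390,000 mm², so w ≈ 525.1 mm and w√2 ≈ 742.7 mm → W0 = 525 × 743 mm.
W1: ⌊743/2⌋ × 525 = 371 × 525 mm
W2: ⌊525/2⌋ × 371 = 262 × 371 mm
W3: ⌊371/2⌋ × 262 = 185 × 262 mm
W4: ⌊262/2⌋ × 185 = 131 × 185 mm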